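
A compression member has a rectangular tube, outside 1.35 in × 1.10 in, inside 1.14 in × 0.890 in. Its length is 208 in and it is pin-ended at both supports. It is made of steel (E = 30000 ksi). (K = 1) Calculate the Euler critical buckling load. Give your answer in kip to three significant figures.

P_cr ≈ 0.566 kip

Weak-axis I_min = (h_o·b_o³ − h_i·b_i³)/12 with b_o = 1.10, b_i = 0.8900 in (shorter outer/inner sides).
I_min = (1.35×1.10³ − 1.140×0.8900³)/12 = 8.277×10^-2 in⁴
Effective length L_e = K·L = 1 × 208 = 208.0 in
P_cr = π²EI / L_e² = π² × 30000×10³ × 8.277×10^-2 / 208.0² = 566.4 lb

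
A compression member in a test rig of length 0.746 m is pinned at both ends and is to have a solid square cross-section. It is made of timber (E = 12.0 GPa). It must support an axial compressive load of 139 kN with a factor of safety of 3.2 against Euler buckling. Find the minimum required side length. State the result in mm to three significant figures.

a ≈ 70.8 mm

Required P_cr = n·P = 3.2 × 139 = 444.8 kN
L_e = K·L = 1 × 0.746 = 0.7460 m
Required I = P_cr·L_e²/(π²E) = 4.448×10^5 × 0.7460² / (π² × 1.20×10^10) = 2.090×10^-6 m⁴
I_req = 2.090×10^6 mm⁴
Solid square: I = a⁴/12  ⇒  a = (12I)^(1/4) = (12×2.090×10^6)^(1/4) = 70.8 mm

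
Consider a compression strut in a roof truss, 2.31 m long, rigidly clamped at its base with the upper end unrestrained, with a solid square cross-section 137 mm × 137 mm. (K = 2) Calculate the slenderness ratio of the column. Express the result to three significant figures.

λ ≈ 117

For a square r = a/√12 = 137/√12 = 39.55 mm
L_e = K·L = 2 × 2.31 m = 4.620 m = 4620.0 mm
λ = L_e / r_min = 4620.0 / 39.55 = 117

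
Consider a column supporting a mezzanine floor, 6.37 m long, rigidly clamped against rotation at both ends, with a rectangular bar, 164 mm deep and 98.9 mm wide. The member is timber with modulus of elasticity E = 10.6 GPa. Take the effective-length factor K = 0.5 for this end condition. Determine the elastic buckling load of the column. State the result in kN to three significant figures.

P_cr ≈ 136 kN

Buckling occurs about the weak axis: I_min = h·b³/12 with b = 98.9 mm (the shorter side).
I_min = 164×98.9³/12 = 1.322×10^7 mm⁴
I = 1.322×10^7 mm⁴ = 1.322×10^-5 m⁴
Effective length L_e = K·L = 0.5 × 6.37 = 3.185 m
P_cr = π²EI / L_e² = π² × 10.6×10⁹ × 1.322×10^-5 / 3.185² = 1.363×10^5 N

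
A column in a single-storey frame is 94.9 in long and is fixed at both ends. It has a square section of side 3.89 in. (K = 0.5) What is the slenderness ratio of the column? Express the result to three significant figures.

For a square r = a/√12 = 3.89/√12 = 1.123 in
L_e = K·L = 0.5 × 94.9 = 47.45 in
λ = L_e / r_min = 47.450 / 1.123 = 42.3

λ ≈ 42.3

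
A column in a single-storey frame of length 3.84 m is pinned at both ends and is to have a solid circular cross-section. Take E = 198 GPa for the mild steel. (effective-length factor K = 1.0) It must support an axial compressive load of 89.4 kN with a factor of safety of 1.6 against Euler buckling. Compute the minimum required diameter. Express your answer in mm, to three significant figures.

Required P_cr = n·P = 1.6 × 89.4 = 143.0 kN
L_e = K·L = 1 × 3.84 = 3.840 m
Required I = P_cr·L_e²/(π²E) = 1.430×10^5 × 3.840² / (π² × 1.98×10^11) = 1.079×10^-6 m⁴
I_req = 1.079×10^6 mm⁴
Solid circle: I = πd⁴/64  ⇒  d = (64I/π)^(1/4) = (64×1.079×10^6/π)^(1/4) = 68.5 mm

d ≈ 68.5 mm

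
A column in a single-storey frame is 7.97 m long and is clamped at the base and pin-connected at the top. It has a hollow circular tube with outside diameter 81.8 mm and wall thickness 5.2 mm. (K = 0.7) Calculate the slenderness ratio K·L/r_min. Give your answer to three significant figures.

Inner diameter d_i = 81.8 − 2×5.2 = 71.40 mm
I = π(d_o⁴ − d_i⁴)/64 = π(81.8⁴ − 71.40⁴)/64 = 9.220×10^5 mm⁴
A = 1.251×10^3 mm²;  r_min = √(I/A) = √(9.220×10^5/1.251×10^3) = 27.14 mm
L_e = K·L = 0.7 × 7.97 m = 5.579 m = 5579.0 mm
λ = L_e / r_min = 5579.0 / 27.14 = 206

λ ≈ 206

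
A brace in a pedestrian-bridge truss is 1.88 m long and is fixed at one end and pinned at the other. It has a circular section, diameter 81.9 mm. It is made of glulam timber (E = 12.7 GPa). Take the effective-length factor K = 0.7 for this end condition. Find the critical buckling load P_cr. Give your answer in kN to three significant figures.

P_cr ≈ 160 kN

I = πd⁴/64 = π×81.9⁴/64 = 2.209×10^6 mm⁴
I = 2.209×10^6 mm⁴ = 2.209×10^-6 m⁴
Effective length L_e = K·L = 0.7 × 1.88 = 1.316 m
P_cr = π²EI / L_e² = π² × 12.7×10⁹ × 2.209×10^-6 / 1.316² = 1.598×10^5 N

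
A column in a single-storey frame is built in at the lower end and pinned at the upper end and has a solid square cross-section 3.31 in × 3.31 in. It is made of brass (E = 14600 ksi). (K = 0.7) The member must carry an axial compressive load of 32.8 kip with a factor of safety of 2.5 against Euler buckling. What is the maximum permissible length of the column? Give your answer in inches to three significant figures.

L_max ≈ 189 in

I = a⁴/12 = 3.31⁴/12 = 10.00 in⁴
Required critical load P_cr = n·P = 2.5 × 32.8 = 82.00 kip = 8.200×10^4 lb
From P_cr = π²EI/(K·L)²:  L = (1/K)·√(π²EI/P_cr) = (1/0.7)·√(π²×1.46×10^7×10.00/8.200×10^4)
L = 189 in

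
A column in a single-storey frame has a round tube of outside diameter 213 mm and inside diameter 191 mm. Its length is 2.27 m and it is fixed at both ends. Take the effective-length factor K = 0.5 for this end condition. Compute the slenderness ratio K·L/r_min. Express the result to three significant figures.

d_o = 213 mm, d_i = 191 mm
I = π(d_o⁴ − d_i⁴)/64 = π(213⁴ − 191.0⁴)/64 = 3.571×10^7 mm⁴
A = 6.981×10^3 mm²;  r_min = √(I/A) = √(3.571×10^7/6.981×10^3) = 71.52 mm
L_e = K·L = 0.5 × 2.27 m = 1.135 m = 1135.0 mm
λ = L_e / r_min = 1135.0 / 71.52 = 15.9

λ ≈ 15.9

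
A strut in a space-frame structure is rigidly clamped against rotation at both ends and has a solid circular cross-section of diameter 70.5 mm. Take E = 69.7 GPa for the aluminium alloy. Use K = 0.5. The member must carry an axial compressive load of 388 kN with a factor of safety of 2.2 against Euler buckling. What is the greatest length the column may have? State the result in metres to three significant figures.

I = πd⁴/64 = π×70.5⁴/64 = 1.213×10^6 mm⁴
I = 1.213×10^-6 m⁴
Required critical load P_cr = n·P = 2.2 × 388 = 853.6 kN = 8.536×10^5 N
From P_cr = π²EI/(K·L)²:  L = (1/K)·√(π²EI/P_cr) = (1/0.5)·√(π²×6.97×10^10×1.213×10^-6/8.536×10^5)
L = 1.98 m

L_max ≈ 1.98 m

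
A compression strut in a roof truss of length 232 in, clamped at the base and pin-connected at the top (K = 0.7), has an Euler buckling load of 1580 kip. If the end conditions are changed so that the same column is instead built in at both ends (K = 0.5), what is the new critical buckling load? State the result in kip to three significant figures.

P_cr ∝ 1/K², so P_cr,new = P_cr,old × (K_old/K_new)² = 1580 × (0.7/0.5)²
= 1580 × 1.960 = 3100 kip

P_cr ≈ 3100 kip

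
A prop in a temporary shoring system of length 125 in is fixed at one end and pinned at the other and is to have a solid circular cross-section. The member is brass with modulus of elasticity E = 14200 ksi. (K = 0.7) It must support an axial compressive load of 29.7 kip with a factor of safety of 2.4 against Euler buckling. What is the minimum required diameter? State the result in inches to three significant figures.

Required P_cr = n·P = 2.4 × 29.7 = 71.28 kip
L_e = K·L = 0.7 × 125 = 87.50 in
Required I = P_cr·L_e²/(π²E) = 7.128×10^4 × 87.50² / (π² × 1.42×10^7) = 3.894 in⁴
Solid circle: I = πd⁴/64  ⇒  d = (64I/π)^(1/4) = (64×3.894/π)^(1/4) = 2.98 in

d ≈ 2.98 in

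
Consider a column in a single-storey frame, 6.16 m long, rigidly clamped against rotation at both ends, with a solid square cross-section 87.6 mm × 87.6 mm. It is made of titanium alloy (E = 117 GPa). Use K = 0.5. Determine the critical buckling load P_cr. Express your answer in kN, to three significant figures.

P_cr ≈ 597 kN

I = a⁴/12 = 87.6⁴/12 = 4.907×10^6 mm⁴
I = 4.907×10^6 mm⁴ = 4.907×10^-6 m⁴
Effective length L_e = K·L = 0.5 × 6.16 = 3.080 m
P_cr = π²EI / L_e² = π² × 117×10⁹ × 4.907×10^-6 / 3.080² = 5.973×10^5 N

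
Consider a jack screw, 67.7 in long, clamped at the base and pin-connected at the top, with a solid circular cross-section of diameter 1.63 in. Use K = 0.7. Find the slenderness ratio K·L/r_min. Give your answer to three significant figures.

λ ≈ 116

For a solid circle r = d/4 = 1.63/4 = 0.4075 in
L_e = K·L = 0.7 × 67.7 = 47.39 in
λ = L_e / r_min = 47.390 / 0.4075 = 116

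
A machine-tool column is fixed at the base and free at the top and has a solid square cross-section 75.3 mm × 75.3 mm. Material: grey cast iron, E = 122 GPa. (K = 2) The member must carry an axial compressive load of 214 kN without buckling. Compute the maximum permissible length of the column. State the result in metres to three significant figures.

I = a⁴/12 = 75.3⁴/12 = 2.679×10^6 mm⁴
I = 2.679×10^-6 m⁴
At the buckling limit P_cr = P = 2.140×10^5 N
From P_cr = π²EI/(K·L)²:  L = (1/K)·√(π²EI/P_cr) = (1/2)·√(π²×1.22×10^11×2.679×10^-6/2.140×10^5)
L = 1.94 m

L_max ≈ 1.94 m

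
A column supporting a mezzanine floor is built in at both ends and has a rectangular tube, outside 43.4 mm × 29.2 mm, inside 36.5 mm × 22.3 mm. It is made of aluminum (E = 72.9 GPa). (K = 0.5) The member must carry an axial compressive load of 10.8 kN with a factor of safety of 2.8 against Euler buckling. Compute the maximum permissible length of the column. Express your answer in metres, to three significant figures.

Weak-axis I_min = (h_o·b_o³ − h_i·b_i³)/12 with b_o = 29.2, b_i = 22.30 mm (shorter outer/inner sides).
I_min = (43.4×29.2³ − 36.50×22.30³)/12 = 5.631×10^4 mm⁴
I = 5.631×10^-8 m⁴
Required critical load P_cr = n·P = 2.8 × 10.8 = 30.24 kN = 3.024×10^4 N
From P_cr = π²EI/(K·L)²:  L = (1/K)·√(π²EI/P_cr) = (1/0.5)·√(π²×7.29×10^10×5.631×10^-8/3.024×10^4)
L = 2.32 m

L_max ≈ 2.32 m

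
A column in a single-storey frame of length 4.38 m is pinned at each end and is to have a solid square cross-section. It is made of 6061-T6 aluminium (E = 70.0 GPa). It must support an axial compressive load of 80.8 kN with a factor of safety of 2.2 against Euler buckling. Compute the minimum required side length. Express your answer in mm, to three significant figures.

a ≈ 87.7 mm

Required P_cr = n·P = 2.2 × 80.8 = 177.8 kN
L_e = K·L = 1 × 4.38 = 4.380 m
Required I = P_cr·L_e²/(π²E) = 1.778×10^5 × 4.380² / (π² × 7.00×10^10) = 4.936×10^-6 m⁴
I_req = 4.936×10^6 mm⁴
Solid square: I = a⁴/12  ⇒  a = (12I)^(1/4) = (12×4.936×10^6)^(1/4) = 87.7 mm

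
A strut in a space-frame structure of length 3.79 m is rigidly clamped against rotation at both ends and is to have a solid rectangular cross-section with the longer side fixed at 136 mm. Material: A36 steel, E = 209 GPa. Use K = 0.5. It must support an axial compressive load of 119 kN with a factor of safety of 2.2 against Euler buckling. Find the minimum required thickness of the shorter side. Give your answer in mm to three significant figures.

b ≈ 34.3 mm

Required P_cr = n·P = 2.2 × 119 = 261.8 kN
L_e = K·L = 0.5 × 3.79 = 1.895 m
Required I = P_cr·L_e²/(π²E) = 2.618×10^5 × 1.895² / (π² × 2.09×10^11) = 4.558×10^-7 m⁴
I_req = 4.558×10^5 mm⁴
Rectangle, weak axis: I_min = h·b³/12 with h = 136 mm fixed  ⇒  b = (12I/h)^(1/3) = 34.3 mm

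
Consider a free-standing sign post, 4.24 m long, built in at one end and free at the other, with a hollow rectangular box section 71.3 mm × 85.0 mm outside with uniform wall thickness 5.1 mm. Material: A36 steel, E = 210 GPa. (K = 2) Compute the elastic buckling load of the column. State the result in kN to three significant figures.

Inner dimensions: h_i = 85.0 − 2×5.1 = 74.80 mm, b_i = 71.3 − 2×5.1 = 61.10 mm
Weak-axis I_min = (h_o·b_o³ − h_i·b_i³)/12 with b_o = 71.3, b_i = 61.10 mm (shorter outer/inner sides).
I_min = (85.0×71.3³ − 74.80×61.10³)/12 = 1.146×10^6 mm⁴
I = 1.146×10^6 mm⁴ = 1.146×10^-6 m⁴
Effective length L_e = K·L = 2 × 4.24 = 8.480 m
P_cr = π²EI / L_e² = π² × 210×10⁹ × 1.146×10^-6 / 8.480² = 3.302×10^4 N

P_cr ≈ 33.0 kN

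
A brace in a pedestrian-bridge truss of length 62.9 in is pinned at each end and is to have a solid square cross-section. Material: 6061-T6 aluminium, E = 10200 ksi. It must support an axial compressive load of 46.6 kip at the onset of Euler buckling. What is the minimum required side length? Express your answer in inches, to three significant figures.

L_e = K·L = 1 × 62.9 = 62.90 in
Required I = P_cr·L_e²/(π²E) = 4.660×10^4 × 62.90² / (π² × 1.02×10^7) = 1.831 in⁴
Solid square: I = a⁴/12  ⇒  a = (12I)^(1/4) = (12×1.831)^(1/4) = 2.17 in

a ≈ 2.17 in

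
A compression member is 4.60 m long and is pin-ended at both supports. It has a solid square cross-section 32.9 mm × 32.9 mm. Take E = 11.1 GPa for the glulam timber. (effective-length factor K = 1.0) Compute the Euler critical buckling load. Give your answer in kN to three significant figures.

P_cr ≈ 0.505 kN

I = a⁴/12 = 32.9⁴/12 = 9.763×10^4 mm⁴
I = 9.763×10^4 mm⁴ = 9.763×10^-8 m⁴
Effective length L_e = K·L = 1 × 4.60 = 4.600 m
P_cr = π²EI / L_e² = π² × 11.1×10⁹ × 9.763×10^-8 / 4.600² = 505.5 N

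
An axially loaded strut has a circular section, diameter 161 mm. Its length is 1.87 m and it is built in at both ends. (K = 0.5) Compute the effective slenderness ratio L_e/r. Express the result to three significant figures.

I = πd⁴/64 = π×161⁴/64 = 3.298×10^7 mm⁴
A = 2.036×10^4 mm²;  r_min = √(I/A) = √(3.298×10^7/2.036×10^4) = 40.25 mm
L_e = K·L = 0.5 × 1.87 m = 0.9350 m = 935.00 mm
λ = L_e / r_min = 935.00 / 40.25 = 23.2

λ ≈ 23.2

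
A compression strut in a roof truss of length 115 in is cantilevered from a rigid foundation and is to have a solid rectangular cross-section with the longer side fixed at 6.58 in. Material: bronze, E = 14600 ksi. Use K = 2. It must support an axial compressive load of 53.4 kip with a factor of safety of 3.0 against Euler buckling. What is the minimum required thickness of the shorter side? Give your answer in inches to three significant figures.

Required P_cr = n·P = 3.0 × 53.4 = 160.2 kip
L_e = K·L = 2 × 115 = 230.0 in
Required I = P_cr·L_e²/(π²E) = 1.602×10^5 × 230.0² / (π² × 1.46×10^7) = 58.81 in⁴
Rectangle, weak axis: I_min = h·b³/12 with h = 6.58 in fixed  ⇒  b = (12I/h)^(1/3) = 4.75 in

b ≈ 4.75 in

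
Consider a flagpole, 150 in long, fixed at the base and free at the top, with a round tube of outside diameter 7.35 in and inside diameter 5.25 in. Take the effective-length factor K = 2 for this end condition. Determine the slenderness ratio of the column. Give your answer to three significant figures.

d_o = 7.35 in, d_i = 5.25 in
I = π(d_o⁴ − d_i⁴)/64 = π(7.35⁴ − 5.250⁴)/64 = 106.0 in⁴
A = 20.78 in²;  r_min = √(I/A) = √(106.0/20.78) = 2.258 in
L_e = K·L = 2 × 150 = 300.0 in
λ = L_e / r_min = 300.00 / 2.258 = 133

λ ≈ 133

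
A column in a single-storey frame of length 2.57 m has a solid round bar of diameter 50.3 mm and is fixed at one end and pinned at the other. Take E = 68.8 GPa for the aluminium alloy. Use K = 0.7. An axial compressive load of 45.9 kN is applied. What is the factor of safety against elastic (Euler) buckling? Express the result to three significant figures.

I = πd⁴/64 = π×50.3⁴/64 = 3.142×10^5 mm⁴
I = 3.142×10^5 mm⁴ = 3.142×10^-7 m⁴
Effective length L_e = K·L = 0.7 × 2.57 = 1.799 m
P_cr = π²EI / L_e² = π² × 68.8×10⁹ × 3.142×10^-7 / 1.799² = 6.593×10^4 N
Factor of safety n = P_cr / P = 65.928 / 45.9 = 1.44

n ≈ 1.44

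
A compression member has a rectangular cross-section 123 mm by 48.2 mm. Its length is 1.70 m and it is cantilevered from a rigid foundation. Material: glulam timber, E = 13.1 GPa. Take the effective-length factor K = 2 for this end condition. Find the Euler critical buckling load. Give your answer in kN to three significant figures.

P_cr ≈ 12.8 kN

Buckling occurs about the weak axis: I_min = h·b³/12 with b = 48.2 mm (the shorter side).
I_min = 123×48.2³/12 = 1.148×10^6 mm⁴
I = 1.148×10^6 mm⁴ = 1.148×10^-6 m⁴
Effective length L_e = K·L = 2 × 1.70 = 3.400 m
P_cr = π²EI / L_e² = π² × 13.1×10⁹ × 1.148×10^-6 / 3.400² = 1.284×10^4 N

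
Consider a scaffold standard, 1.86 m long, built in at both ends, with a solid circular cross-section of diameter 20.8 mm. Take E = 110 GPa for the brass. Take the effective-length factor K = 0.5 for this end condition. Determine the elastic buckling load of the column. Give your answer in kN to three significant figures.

I = πd⁴/64 = π×20.8⁴/64 = 9.188×10^3 mm⁴
I = 9.188×10^3 mm⁴ = 9.188×10^-9 m⁴
Effective length L_e = K·L = 0.5 × 1.86 = 0.9300 m
P_cr = π²EI / L_e² = π² × 110×10⁹ × 9.188×10^-9 / 0.9300² = 1.153×10^4 N

P_cr ≈ 11.5 kN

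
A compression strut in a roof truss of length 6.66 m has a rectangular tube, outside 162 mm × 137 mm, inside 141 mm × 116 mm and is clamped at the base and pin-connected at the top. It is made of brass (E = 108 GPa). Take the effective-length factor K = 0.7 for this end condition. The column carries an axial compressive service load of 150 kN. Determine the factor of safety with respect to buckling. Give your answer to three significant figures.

n ≈ 5.35

Weak-axis I_min = (h_o·b_o³ − h_i·b_i³)/12 with b_o = 137, b_i = 116.0 mm (shorter outer/inner sides).
I_min = (162×137³ − 141.0×116.0³)/12 = 1.637×10^7 mm⁴
I = 1.637×10^7 mm⁴ = 1.637×10^-5 m⁴
Effective length L_e = K·L = 0.7 × 6.66 = 4.662 m
P_cr = π²EI / L_e² = π² × 108×10⁹ × 1.637×10^-5 / 4.662² = 8.030×10^5 N
Factor of safety n = P_cr / P = 802.97 / 150 = 5.35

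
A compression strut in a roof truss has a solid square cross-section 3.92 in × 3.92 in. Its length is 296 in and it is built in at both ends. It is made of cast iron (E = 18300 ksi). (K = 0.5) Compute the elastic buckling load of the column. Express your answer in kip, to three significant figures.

P_cr ≈ 162 kip

I = a⁴/12 = 3.92⁴/12 = 19.68 in⁴
Effective length L_e = K·L = 0.5 × 296 = 148.0 in
P_cr = π²EI / L_e² = π² × 18300×10³ × 19.68 / 148.0² = 1.623×10^5 lb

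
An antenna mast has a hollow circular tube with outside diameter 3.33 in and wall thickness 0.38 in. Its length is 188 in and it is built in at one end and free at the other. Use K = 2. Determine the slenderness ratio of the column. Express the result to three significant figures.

Inner diameter d_i = 3.33 − 2×0.38 = 2.570 in
I = π(d_o⁴ − d_i⁴)/64 = π(3.33⁴ − 2.570⁴)/64 = 3.895 in⁴
A = 3.522 in²;  r_min = √(I/A) = √(3.895/3.522) = 1.052 in
L_e = K·L = 2 × 188 = 376.0 in
λ = L_e / r_min = 376.00 / 1.052 = 358

λ ≈ 358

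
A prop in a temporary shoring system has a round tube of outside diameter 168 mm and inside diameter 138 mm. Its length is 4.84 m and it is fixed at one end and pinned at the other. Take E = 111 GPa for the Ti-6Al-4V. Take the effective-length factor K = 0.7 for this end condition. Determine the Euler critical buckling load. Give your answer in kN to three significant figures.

d_o = 168 mm, d_i = 138 mm
I = π(d_o⁴ − d_i⁴)/64 = π(168⁴ − 138.0⁴)/64 = 2.130×10^7 mm⁴
I = 2.130×10^7 mm⁴ = 2.130×10^-5 m⁴
Effective length L_e = K·L = 0.7 × 4.84 = 3.388 m
P_cr = π²EI / L_e² = π² × 111×10⁹ × 2.130×10^-5 / 3.388² = 2.033×10^6 N

P_cr ≈ 2030 kN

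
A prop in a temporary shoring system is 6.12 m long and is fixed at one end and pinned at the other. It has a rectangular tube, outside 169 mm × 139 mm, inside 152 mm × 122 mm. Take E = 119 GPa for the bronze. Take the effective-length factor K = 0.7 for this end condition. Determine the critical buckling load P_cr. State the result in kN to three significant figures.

P_cr ≈ 949 kN

Weak-axis I_min = (h_o·b_o³ − h_i·b_i³)/12 with b_o = 139, b_i = 122.0 mm (shorter outer/inner sides).
I_min = (169×139³ − 152.0×122.0³)/12 = 1.482×10^7 mm⁴
I = 1.482×10^7 mm⁴ = 1.482×10^-5 m⁴
Effective length L_e = K·L = 0.7 × 6.12 = 4.284 m
P_cr = π²EI / L_e² = π² × 119×10⁹ × 1.482×10^-5 / 4.284² = 9.485×10^5 N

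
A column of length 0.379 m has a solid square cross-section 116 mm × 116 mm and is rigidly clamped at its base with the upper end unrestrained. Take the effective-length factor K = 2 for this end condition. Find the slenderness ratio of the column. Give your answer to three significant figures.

λ ≈ 22.6

I = a⁴/12 = 116⁴/12 = 1.509×10^7 mm⁴
A = 1.346×10^4 mm²;  r_min = √(I/A) = √(1.509×10^7/1.346×10^4) = 33.49 mm
L_e = K·L = 2 × 0.379 m = 0.7580 m = 758.00 mm
λ = L_e / r_min = 758.00 / 33.49 = 22.6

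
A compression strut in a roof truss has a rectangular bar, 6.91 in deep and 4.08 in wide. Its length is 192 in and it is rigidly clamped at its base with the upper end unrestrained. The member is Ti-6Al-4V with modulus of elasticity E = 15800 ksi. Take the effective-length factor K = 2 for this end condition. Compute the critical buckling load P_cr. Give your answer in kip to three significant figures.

Buckling occurs about the weak axis: I_min = h·b³/12 with b = 4.08 in (the shorter side).
I_min = 6.91×4.08³/12 = 39.11 in⁴
Effective length L_e = K·L = 2 × 192 = 384.0 in
P_cr = π²EI / L_e² = π² × 15800×10³ × 39.11 / 384.0² = 4.136×10^4 lb

P_cr ≈ 41.4 kip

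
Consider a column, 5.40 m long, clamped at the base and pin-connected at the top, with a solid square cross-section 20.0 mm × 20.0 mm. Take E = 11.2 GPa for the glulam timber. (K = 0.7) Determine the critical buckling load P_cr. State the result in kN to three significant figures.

I = a⁴/12 = 20.0⁴/12 = 1.333×10^4 mm⁴
I = 1.333×10^4 mm⁴ = 1.333×10^-8 m⁴
Effective length L_e = K·L = 0.7 × 5.40 = 3.780 m
P_cr = π²EI / L_e² = π² × 11.2×10⁹ × 1.333×10^-8 / 3.780² = 103.2 N

P_cr ≈ 0.103 kN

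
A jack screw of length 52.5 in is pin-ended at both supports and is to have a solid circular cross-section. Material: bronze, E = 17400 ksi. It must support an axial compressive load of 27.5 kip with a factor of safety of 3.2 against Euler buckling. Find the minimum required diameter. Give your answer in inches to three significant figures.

Required P_cr = n·P = 3.2 × 27.5 = 88.00 kip
L_e = K·L = 1 × 52.5 = 52.50 in
Required I = P_cr·L_e²/(π²E) = 8.800×10^4 × 52.50² / (π² × 1.74×10^7) = 1.412 in⁴
Solid circle: I = πd⁴/64  ⇒  d = (64I/π)^(1/4) = (64×1.412/π)^(1/4) = 2.32 in

d ≈ 2.32 in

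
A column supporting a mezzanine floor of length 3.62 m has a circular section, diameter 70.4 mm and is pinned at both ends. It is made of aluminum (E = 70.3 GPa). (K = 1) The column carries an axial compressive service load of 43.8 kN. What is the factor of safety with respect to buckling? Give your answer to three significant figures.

I = πd⁴/64 = π×70.4⁴/64 = 1.206×10^6 mm⁴
I = 1.206×10^6 mm⁴ = 1.206×10^-6 m⁴
Effective length L_e = K·L = 1 × 3.62 = 3.620 m
P_cr = π²EI / L_e² = π² × 70.3×10⁹ × 1.206×10^-6 / 3.620² = 6.384×10^4 N
Factor of safety n = P_cr / P = 63.841 / 43.8 = 1.46

n ≈ 1.46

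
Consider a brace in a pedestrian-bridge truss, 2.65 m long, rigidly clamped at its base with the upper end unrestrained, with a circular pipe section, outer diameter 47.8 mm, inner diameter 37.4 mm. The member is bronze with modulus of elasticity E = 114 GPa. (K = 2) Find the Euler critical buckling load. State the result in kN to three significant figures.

d_o = 47.8 mm, d_i = 37.4 mm
I = π(d_o⁴ − d_i⁴)/64 = π(47.8⁴ − 37.40⁴)/64 = 1.602×10^5 mm⁴
I = 1.602×10^5 mm⁴ = 1.602×10^-7 m⁴
Effective length L_e = K·L = 2 × 2.65 = 5.300 m
P_cr = π²EI / L_e² = π² × 114×10⁹ × 1.602×10^-7 / 5.300² = 6.418×10^3 N

P_cr ≈ 6.42 kN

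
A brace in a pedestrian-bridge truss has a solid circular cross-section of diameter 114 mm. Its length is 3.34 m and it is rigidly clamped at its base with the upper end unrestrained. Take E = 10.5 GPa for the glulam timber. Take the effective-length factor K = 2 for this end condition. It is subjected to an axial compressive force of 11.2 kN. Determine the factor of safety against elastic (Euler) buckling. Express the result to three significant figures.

I = πd⁴/64 = π×114⁴/64 = 8.291×10^6 mm⁴
I = 8.291×10^6 mm⁴ = 8.291×10^-6 m⁴
Effective length L_e = K·L = 2 × 3.34 = 6.680 m
P_cr = π²EI / L_e² = π² × 10.5×10⁹ × 8.291×10^-6 / 6.680² = 1.925×10^4 N
Factor of safety n = P_cr / P = 19.254 / 11.2 = 1.72

n ≈ 1.72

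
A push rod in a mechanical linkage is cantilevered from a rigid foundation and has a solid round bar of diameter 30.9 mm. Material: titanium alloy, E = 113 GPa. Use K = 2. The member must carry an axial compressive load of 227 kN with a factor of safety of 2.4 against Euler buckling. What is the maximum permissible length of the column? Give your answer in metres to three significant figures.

L_max ≈ 0.151 m

I = πd⁴/64 = π×30.9⁴/64 = 4.475×10^4 mm⁴
I = 4.475×10^-8 m⁴
Required critical load P_cr = n·P = 2.4 × 227 = 544.8 kN = 5.448×10^5 N
From P_cr = π²EI/(K·L)²:  L = (1/K)·√(π²EI/P_cr) = (1/2)·√(π²×1.13×10^11×4.475×10^-8/5.448×10^5)
L = 0.151 m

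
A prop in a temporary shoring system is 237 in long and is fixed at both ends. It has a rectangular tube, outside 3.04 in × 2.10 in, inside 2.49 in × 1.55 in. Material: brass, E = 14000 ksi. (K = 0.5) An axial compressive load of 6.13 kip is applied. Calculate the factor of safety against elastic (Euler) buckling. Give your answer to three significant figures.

Weak-axis I_min = (h_o·b_o³ − h_i·b_i³)/12 with b_o = 2.10, b_i = 1.550 in (shorter outer/inner sides).
I_min = (3.04×2.10³ − 2.490×1.550³)/12 = 1.573 in⁴
Effective length L_e = K·L = 0.5 × 237 = 118.5 in
P_cr = π²EI / L_e² = π² × 14000×10³ × 1.573 / 118.5² = 1.548×10^4 lb
Factor of safety n = P_cr / P = 15.482 / 6.13 = 2.53

n ≈ 2.53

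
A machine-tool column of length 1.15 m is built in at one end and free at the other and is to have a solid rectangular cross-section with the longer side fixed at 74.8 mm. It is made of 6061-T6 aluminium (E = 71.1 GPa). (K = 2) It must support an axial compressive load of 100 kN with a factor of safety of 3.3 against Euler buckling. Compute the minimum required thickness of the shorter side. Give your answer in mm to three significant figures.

b ≈ 73.6 mm

Required P_cr = n·P = 3.3 × 100 = 330.0 kN
L_e = K·L = 2 × 1.15 = 2.300 m
Required I = P_cr·L_e²/(π²E) = 3.300×10^5 × 2.300² / (π² × 7.11×10^10) = 2.488×10^-6 m⁴
I_req = 2.488×10^6 mm⁴
Rectangle, weak axis: I_min = h·b³/12 with h = 74.8 mm fixed  ⇒  b = (12I/h)^(1/3) = 73.6 mm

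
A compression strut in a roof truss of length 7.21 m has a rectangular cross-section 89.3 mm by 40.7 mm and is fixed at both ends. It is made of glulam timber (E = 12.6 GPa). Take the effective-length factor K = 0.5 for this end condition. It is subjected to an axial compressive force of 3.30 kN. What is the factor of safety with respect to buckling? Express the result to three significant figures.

Buckling occurs about the weak axis: I_min = h·b³/12 with b = 40.7 mm (the shorter side).
I_min = 89.3×40.7³/12 = 5.017×10^5 mm⁴
I = 5.017×10^5 mm⁴ = 5.017×10^-7 m⁴
Effective length L_e = K·L = 0.5 × 7.21 = 3.605 m
P_cr = π²EI / L_e² = π² × 12.6×10⁹ × 5.017×10^-7 / 3.605² = 4.801×10^3 N
Factor of safety n = P_cr / P = 4.8008 / 3.30 = 1.45

n ≈ 1.45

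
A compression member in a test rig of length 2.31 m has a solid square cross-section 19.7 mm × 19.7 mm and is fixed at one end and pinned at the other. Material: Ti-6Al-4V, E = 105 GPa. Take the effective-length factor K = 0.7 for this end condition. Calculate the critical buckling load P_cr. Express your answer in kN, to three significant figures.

P_cr ≈ 4.97 kN

I = a⁴/12 = 19.7⁴/12 = 1.255×10^4 mm⁴
I = 1.255×10^4 mm⁴ = 1.255×10^-8 m⁴
Effective length L_e = K·L = 0.7 × 2.31 = 1.617 m
P_cr = π²EI / L_e² = π² × 105×10⁹ × 1.255×10^-8 / 1.617² = 4.975×10^3 N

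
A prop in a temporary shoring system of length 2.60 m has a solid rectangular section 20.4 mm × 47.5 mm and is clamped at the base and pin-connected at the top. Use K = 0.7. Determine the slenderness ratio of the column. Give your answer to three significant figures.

λ ≈ 309

For a rectangle r_min = b/√12 = 20.4/√12 = 5.889 mm
L_e = K·L = 0.7 × 2.60 m = 1.820 m = 1820.0 mm
λ = L_e / r_min = 1820.0 / 5.889 = 309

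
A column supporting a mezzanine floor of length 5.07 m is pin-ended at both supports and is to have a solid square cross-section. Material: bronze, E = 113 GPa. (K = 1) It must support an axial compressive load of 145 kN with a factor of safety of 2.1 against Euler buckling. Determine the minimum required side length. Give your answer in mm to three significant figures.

Required P_cr = n·P = 2.1 × 145 = 304.5 kN
L_e = K·L = 1 × 5.07 = 5.070 m
Required I = P_cr·L_e²/(π²E) = 3.045×10^5 × 5.070² / (π² × 1.13×10^11) = 7.018×10^-6 m⁴
I_req = 7.018×10^6 mm⁴
Solid square: I = a⁴/12  ⇒  a = (12I)^(1/4) = (12×7.018×10^6)^(1/4) = 95.8 mm

a ≈ 95.8 mm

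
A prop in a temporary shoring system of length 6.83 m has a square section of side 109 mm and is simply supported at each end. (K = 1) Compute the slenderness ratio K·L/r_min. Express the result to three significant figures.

For a square r = a/√12 = 109/√12 = 31.47 mm
L_e = K·L = 1 × 6.83 m = 6.830 m = 6830.0 mm
λ = L_e / r_min = 6830.0 / 31.47 = 217

λ ≈ 217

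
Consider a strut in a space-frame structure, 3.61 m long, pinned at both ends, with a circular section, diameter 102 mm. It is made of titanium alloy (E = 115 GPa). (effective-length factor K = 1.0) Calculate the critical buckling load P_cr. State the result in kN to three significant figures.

I = πd⁴/64 = π×102⁴/64 = 5.313×10^6 mm⁴
I = 5.313×10^6 mm⁴ = 5.313×10^-6 m⁴
Effective length L_e = K·L = 1 × 3.61 = 3.610 m
P_cr = π²EI / L_e² = π² × 115×10⁹ × 5.313×10^-6 / 3.610² = 4.628×10^5 N

P_cr ≈ 463 kN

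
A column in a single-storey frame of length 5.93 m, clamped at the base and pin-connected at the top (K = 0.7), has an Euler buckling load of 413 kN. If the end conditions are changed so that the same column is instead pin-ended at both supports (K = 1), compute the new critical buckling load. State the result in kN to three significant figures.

P_cr ≈ 202 kN

P_cr ∝ 1/K², so P_cr,new = P_cr,old × (K_old/K_new)² = 413 × (0.7/1)²
= 413 × 0.4900 = 202 kN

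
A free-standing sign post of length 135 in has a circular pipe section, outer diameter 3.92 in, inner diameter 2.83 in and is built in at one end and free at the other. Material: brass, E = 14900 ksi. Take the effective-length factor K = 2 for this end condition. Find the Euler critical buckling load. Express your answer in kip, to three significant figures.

d_o = 3.92 in, d_i = 2.83 in
I = π(d_o⁴ − d_i⁴)/64 = π(3.92⁴ − 2.830⁴)/64 = 8.442 in⁴
Effective length L_e = K·L = 2 × 135 = 270.0 in
P_cr = π²EI / L_e² = π² × 14900×10³ × 8.442 / 270.0² = 1.703×10^4 lb

P_cr ≈ 17.0 kip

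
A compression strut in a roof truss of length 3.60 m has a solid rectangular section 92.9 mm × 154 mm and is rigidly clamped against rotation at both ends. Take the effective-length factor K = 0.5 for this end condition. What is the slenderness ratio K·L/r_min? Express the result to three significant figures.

λ ≈ 67.1

For a rectangle r_min = b/√12 = 92.9/√12 = 26.82 mm
L_e = K·L = 0.5 × 3.60 m = 1.800 m = 1800.0 mm
λ = L_e / r_min = 1800.0 / 26.82 = 67.1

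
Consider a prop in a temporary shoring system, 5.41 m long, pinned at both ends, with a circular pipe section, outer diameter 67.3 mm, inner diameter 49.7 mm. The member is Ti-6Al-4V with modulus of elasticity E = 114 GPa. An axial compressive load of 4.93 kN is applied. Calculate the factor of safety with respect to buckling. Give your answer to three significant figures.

d_o = 67.3 mm, d_i = 49.7 mm
I = π(d_o⁴ − d_i⁴)/64 = π(67.3⁴ − 49.70⁴)/64 = 7.075×10^5 mm⁴
I = 7.075×10^5 mm⁴ = 7.075×10^-7 m⁴
Effective length L_e = K·L = 1 × 5.41 = 5.410 m
P_cr = π²EI / L_e² = π² × 114×10⁹ × 7.075×10^-7 / 5.410² = 2.720×10^4 N
Factor of safety n = P_cr / P = 27.198 / 4.93 = 5.52

n ≈ 5.52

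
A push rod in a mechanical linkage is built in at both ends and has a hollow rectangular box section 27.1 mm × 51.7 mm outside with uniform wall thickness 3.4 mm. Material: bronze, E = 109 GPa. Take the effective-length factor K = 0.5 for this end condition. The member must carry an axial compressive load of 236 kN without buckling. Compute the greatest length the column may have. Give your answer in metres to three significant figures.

Inner dimensions: h_i = 51.7 − 2×3.4 = 44.90 mm, b_i = 27.1 − 2×3.4 = 20.30 mm
Weak-axis I_min = (h_o·b_o³ − h_i·b_i³)/12 with b_o = 27.1, b_i = 20.30 mm (shorter outer/inner sides).
I_min = (51.7×27.1³ − 44.90×20.30³)/12 = 5.445×10^4 mm⁴
I = 5.445×10^-8 m⁴
At the buckling limit P_cr = P = 2.360×10^5 N
From P_cr = π²EI/(K·L)²:  L = (1/K)·√(π²EI/P_cr) = (1/0.5)·√(π²×1.09×10^11×5.445×10^-8/2.360×10^5)
L = 0.996 m

L_max ≈ 0.996 m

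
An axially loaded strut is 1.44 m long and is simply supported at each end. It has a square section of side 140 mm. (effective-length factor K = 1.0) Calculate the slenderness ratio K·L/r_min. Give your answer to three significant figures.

For a square r = a/√12 = 140/√12 = 40.41 mm
L_e = K·L = 1 × 1.44 m = 1.440 m = 1440.0 mm
λ = L_e / r_min = 1440.0 / 40.41 = 35.6

λ ≈ 35.6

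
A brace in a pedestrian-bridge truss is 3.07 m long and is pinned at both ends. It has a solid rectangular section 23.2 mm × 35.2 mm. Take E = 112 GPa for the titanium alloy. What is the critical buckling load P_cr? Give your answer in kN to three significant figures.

Buckling occurs about the weak axis: I_min = h·b³/12 with b = 23.2 mm (the shorter side).
I_min = 35.2×23.2³/12 = 3.663×10^4 mm⁴
I = 3.663×10^4 mm⁴ = 3.663×10^-8 m⁴
Effective length L_e = K·L = 1 × 3.07 = 3.070 m
P_cr = π²EI / L_e² = π² × 112×10⁹ × 3.663×10^-8 / 3.070² = 4.296×10^3 N

P_cr ≈ 4.30 kN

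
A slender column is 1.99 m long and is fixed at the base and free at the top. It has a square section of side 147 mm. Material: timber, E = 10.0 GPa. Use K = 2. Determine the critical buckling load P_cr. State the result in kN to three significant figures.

P_cr ≈ 242 kN

I = a⁴/12 = 147⁴/12 = 3.891×10^7 mm⁴
I = 3.891×10^7 mm⁴ = 3.891×10^-5 m⁴
Effective length L_e = K·L = 2 × 1.99 = 3.980 m
P_cr = π²EI / L_e² = π² × 10.0×10⁹ × 3.891×10^-5 / 3.980² = 2.424×10^5 N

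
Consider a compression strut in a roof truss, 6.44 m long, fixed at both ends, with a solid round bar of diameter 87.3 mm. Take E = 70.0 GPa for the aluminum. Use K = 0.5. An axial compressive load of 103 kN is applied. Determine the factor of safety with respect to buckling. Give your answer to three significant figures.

n ≈ 1.84

I = πd⁴/64 = π×87.3⁴/64 = 2.851×10^6 mm⁴
I = 2.851×10^6 mm⁴ = 2.851×10^-6 m⁴
Effective length L_e = K·L = 0.5 × 6.44 = 3.220 m
P_cr = π²EI / L_e² = π² × 70.0×10⁹ × 2.851×10^-6 / 3.220² = 1.900×10^5 N
Factor of safety n = P_cr / P = 189.98 / 103 = 1.84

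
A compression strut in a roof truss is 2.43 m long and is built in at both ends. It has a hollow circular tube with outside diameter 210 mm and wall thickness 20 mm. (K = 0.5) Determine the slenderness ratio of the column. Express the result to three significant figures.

Inner diameter d_i = 210 − 2×20 = 170.0 mm
I = π(d_o⁴ − d_i⁴)/64 = π(210⁴ − 170.0⁴)/64 = 5.447×10^7 mm⁴
A = 1.194×10^4 mm²;  r_min = √(I/A) = √(5.447×10^7/1.194×10^4) = 67.55 mm
L_e = K·L = 0.5 × 2.43 m = 1.215 m = 1215.0 mm
λ = L_e / r_min = 1215.0 / 67.55 = 18.0

λ ≈ 18.0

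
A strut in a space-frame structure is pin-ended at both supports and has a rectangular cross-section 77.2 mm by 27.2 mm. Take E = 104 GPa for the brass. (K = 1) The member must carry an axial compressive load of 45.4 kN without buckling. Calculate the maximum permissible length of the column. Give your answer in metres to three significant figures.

Buckling occurs about the weak axis: I_min = h·b³/12 with b = 27.2 mm (the shorter side).
I_min = 77.2×27.2³/12 = 1.295×10^5 mm⁴
I = 1.295×10^-7 m⁴
At the buckling limit P_cr = P = 4.540×10^4 N
From P_cr = π²EI/(K·L)²:  L = (1/K)·√(π²EI/P_cr) = (1/1)·√(π²×1.04×10^11×1.295×10^-7/4.540×10^4)
L = 1.71 m

L_max ≈ 1.71 m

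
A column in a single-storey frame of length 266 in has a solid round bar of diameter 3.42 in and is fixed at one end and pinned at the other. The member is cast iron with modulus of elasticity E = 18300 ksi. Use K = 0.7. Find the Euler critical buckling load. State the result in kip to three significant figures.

P_cr ≈ 35.0 kip

I = πd⁴/64 = π×3.42⁴/64 = 6.715 in⁴
Effective length L_e = K·L = 0.7 × 266 = 186.2 in
P_cr = π²EI / L_e² = π² × 18300×10³ × 6.715 / 186.2² = 3.498×10^4 lb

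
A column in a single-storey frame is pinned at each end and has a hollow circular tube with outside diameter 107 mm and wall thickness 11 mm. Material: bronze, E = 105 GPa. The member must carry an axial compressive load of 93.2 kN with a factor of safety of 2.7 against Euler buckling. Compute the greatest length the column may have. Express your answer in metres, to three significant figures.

L_max ≈ 3.99 m

Inner diameter d_i = 107 − 2×11 = 85.00 mm
I = π(d_o⁴ − d_i⁴)/64 = π(107⁴ − 85.00⁴)/64 = 3.872×10^6 mm⁴
I = 3.872×10^-6 m⁴
Required critical load P_cr = n·P = 2.7 × 93.2 = 251.6 kN = 2.516×10^5 N
From P_cr = π²EI/(K·L)²:  L = (1/K)·√(π²EI/P_cr) = (1/1)·√(π²×1.05×10^11×3.872×10^-6/2.516×10^5)
L = 3.99 m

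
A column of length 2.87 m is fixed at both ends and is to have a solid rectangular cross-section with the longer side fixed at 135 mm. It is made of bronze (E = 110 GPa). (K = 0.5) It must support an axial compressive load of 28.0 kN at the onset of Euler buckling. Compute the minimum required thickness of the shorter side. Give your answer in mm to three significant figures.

b ≈ 16.8 mm

L_e = K·L = 0.5 × 2.87 = 1.435 m
Required I = P_cr·L_e²/(π²E) = 2.800×10^4 × 1.435² / (π² × 1.10×10^11) = 5.311×10^-8 m⁴
I_req = 5.311×10^4 mm⁴
Rectangle, weak axis: I_min = h·b³/12 with h = 135 mm fixed  ⇒  b = (12I/h)^(1/3) = 16.8 mm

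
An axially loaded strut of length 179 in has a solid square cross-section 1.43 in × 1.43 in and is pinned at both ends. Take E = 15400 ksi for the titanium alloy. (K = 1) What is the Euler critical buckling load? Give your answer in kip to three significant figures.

P_cr ≈ 1.65 kip

I = a⁴/12 = 1.43⁴/12 = 0.3485 in⁴
Effective length L_e = K·L = 1 × 179 = 179.0 in
P_cr = π²EI / L_e² = π² × 15400×10³ × 0.3485 / 179.0² = 1.653×10^3 lb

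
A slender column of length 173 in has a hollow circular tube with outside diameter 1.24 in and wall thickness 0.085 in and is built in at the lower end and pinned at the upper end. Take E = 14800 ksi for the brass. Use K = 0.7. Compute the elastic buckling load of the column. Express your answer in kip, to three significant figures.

P_cr ≈ 0.515 kip

Inner diameter d_i = 1.24 − 2×0.085 = 1.070 in
I = π(d_o⁴ − d_i⁴)/64 = π(1.24⁴ − 1.070⁴)/64 = 5.171×10^-2 in⁴
Effective length L_e = K·L = 0.7 × 173 = 121.1 in
P_cr = π²EI / L_e² = π² × 14800×10³ × 5.171×10^-2 / 121.1² = 515.0 lb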